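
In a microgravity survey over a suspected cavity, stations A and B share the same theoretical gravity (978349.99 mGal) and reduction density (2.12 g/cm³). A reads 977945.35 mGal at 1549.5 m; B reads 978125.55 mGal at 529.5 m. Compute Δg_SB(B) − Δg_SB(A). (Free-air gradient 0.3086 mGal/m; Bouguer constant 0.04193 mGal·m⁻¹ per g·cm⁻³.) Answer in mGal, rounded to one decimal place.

Δg_SB(A) = 977945.35 − 978349.99 + 0.3086×1549.5 − 0.04193×2.12×1549.5 = -64.20 mGal
Δg_SB(B) = 978125.55 − 978349.99 + 0.3086×529.5 − 0.04193×2.12×529.5 = -108.10 mGal
Difference = -108.10 − (-64.20) = -43.90 mGal

-43.9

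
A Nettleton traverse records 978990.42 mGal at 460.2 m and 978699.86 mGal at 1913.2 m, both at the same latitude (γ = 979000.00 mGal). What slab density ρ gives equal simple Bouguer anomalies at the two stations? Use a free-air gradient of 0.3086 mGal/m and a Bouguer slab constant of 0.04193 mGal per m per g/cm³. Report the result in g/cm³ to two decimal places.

2.59

Δg_obs = 978699.86 − 978990.42 = -290.56 mGal over Δh = 1913.2 − 460.2 = 1453.0 m
Equal Bouguer anomalies ⇒ Δg_obs + (0.3086 − 0.04193ρ)·Δh = 0
0.3086 − 0.04193ρ = −Δg_obs/Δh = 0.19997
ρ = (0.3086 − 0.19997) / 0.04193 = 2.59 g/cm³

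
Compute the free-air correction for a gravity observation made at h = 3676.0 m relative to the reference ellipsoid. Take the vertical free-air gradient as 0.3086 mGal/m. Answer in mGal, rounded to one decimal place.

Free-air correction = 0.3086 × 3676.0 = 1134.4 mGal

1134.4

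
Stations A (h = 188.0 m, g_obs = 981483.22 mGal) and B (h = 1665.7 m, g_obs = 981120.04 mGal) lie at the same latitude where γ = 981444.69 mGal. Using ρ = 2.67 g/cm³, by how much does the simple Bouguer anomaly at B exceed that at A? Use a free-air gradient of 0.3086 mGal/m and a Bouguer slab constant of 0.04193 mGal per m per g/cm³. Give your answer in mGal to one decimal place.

-72.6

Δg_SB(A) = 981483.22 − 981444.69 + 0.3086×188.0 − 0.04193×2.67×188.0 = 75.50 mGal
Δg_SB(B) = 981120.04 − 981444.69 + 0.3086×1665.7 − 0.04193×2.67×1665.7 = 2.90 mGal
Difference = 2.90 − (75.50) = -72.60 mGal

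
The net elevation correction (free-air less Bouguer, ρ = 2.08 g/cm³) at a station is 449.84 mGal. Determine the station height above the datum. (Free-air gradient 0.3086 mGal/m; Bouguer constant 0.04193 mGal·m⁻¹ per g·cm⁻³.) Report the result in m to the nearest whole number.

Combined gradient = 0.3086 − 0.04193 × 2.08 = 0.2213856 mGal/m
h = 449.84 / 0.2213856 = 2031.93 m

2032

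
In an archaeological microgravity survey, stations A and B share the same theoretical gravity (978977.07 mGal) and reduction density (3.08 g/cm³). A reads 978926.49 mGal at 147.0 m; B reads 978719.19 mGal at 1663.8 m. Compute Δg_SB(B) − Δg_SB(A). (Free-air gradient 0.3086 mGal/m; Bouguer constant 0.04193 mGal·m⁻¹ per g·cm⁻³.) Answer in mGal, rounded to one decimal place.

64.9

Δg_SB(A) = 978926.49 − 978977.07 + 0.3086×147.0 − 0.04193×3.08×147.0 = -24.20 mGal
Δg_SB(B) = 978719.19 − 978977.07 + 0.3086×1663.8 − 0.04193×3.08×1663.8 = 40.70 mGal
Difference = 40.70 − (-24.20) = 64.90 mGal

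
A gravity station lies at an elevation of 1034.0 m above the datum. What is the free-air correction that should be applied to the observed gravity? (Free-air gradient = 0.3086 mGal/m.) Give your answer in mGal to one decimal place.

319.1

Free-air correction = 0.3086 × 1034.0 = 319.1 mGal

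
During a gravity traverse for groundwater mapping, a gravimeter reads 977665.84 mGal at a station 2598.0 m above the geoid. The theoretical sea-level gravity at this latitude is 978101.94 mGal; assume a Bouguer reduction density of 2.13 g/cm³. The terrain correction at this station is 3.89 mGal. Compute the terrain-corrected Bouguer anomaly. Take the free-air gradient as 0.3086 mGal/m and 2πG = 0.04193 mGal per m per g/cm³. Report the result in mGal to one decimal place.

Free-air correction = 0.3086 × 2598.0 = 801.74 mGal
Free-air anomaly = 977665.84 − 978101.94 + (801.74) = 365.64 mGal
Bouguer slab correction = 0.04193 × 2.13 × 2598.0 = 232.03 mGal
Simple Bouguer anomaly = 365.64 − (232.03) = 133.61 mGal
Complete Bouguer anomaly = 133.61 + 3.89 = 137.50 mGal

137.5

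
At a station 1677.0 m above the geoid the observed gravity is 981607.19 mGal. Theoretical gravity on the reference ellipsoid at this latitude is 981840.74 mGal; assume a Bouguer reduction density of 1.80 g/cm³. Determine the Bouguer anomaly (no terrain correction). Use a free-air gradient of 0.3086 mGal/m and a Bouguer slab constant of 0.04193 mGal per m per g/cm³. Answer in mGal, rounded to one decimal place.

Free-air correction = 0.3086 × 1677.0 = 517.52 mGal
Free-air anomaly = 981607.19 − 981840.74 + (517.52) = 283.97 mGal
Bouguer slab correction = 0.04193 × 1.80 × 1677.0 = 126.57 mGal
Simple Bouguer anomaly = 283.97 − (126.57) = 157.40 mGal

157.4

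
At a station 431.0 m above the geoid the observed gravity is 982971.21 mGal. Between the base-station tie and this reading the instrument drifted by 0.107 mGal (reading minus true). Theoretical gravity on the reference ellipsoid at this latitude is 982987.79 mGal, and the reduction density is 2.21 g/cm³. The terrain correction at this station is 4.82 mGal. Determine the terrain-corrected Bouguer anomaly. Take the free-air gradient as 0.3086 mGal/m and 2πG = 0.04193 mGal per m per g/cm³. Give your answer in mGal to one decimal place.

81.2

Drift-corrected reading = 982971.21 − (0.107) = 982971.103 mGal
Free-air correction = 0.3086 × 431.0 = 133.01 mGal
Free-air anomaly = 982971.103 − 982987.79 + (133.01) = 116.323 mGal
Bouguer slab correction = 0.04193 × 2.21 × 431.0 = 39.94 mGal
Simple Bouguer anomaly = 116.323 − (39.94) = 76.383 mGal
Complete Bouguer anomaly = 76.383 + 4.82 = 81.203 mGal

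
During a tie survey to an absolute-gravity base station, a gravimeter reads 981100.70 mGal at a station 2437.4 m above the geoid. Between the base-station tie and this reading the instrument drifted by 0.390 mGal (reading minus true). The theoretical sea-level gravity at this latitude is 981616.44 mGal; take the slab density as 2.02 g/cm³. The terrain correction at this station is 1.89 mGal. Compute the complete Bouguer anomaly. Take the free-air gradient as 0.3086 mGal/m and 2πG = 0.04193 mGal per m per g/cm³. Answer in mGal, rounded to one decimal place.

Drift-corrected reading = 981100.70 − (0.390) = 981100.310 mGal
Free-air correction = 0.3086 × 2437.4 = 752.18 mGal
Free-air anomaly = 981100.310 − 981616.44 + (752.18) = 236.050 mGal
Bouguer slab correction = 0.04193 × 2.02 × 2437.4 = 206.44 mGal
Simple Bouguer anomaly = 236.050 − (206.44) = 29.610 mGal
Complete Bouguer anomaly = 29.610 + 1.89 = 31.500 mGal

31.5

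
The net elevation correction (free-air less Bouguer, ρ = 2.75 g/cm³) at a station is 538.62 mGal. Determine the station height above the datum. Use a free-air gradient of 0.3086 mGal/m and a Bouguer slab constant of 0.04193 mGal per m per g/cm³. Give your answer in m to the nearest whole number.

Combined gradient = 0.3086 − 0.04193 × 2.75 = 0.1932925 mGal/m
h = 538.62 / 0.1932925 = 2786.55 m

2787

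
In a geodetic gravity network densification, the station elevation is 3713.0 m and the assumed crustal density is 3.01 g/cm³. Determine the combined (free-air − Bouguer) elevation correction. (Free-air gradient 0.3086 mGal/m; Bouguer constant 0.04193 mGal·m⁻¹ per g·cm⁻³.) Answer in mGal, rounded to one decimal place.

677.2

Combined gradient = 0.3086 − 0.04193 × 3.01 = 0.1823907 mGal/m
Combined elevation correction = 0.1823907 × 3713.0 = 677.2 mGal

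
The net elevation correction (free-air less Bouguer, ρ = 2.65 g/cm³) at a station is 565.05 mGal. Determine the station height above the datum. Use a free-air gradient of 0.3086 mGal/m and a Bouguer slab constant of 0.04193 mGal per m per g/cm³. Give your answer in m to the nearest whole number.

2861

Combined gradient = 0.3086 − 0.04193 × 2.65 = 0.1974855 mGal/m
h = 565.05 / 0.1974855 = 2861.22 m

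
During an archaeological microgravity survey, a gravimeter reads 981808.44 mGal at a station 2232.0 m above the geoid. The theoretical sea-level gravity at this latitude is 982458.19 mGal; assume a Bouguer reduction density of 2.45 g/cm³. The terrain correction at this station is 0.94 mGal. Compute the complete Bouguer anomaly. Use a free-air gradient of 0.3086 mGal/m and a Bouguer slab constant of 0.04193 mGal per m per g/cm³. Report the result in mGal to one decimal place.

-189.3

Free-air correction = 0.3086 × 2232.0 = 688.80 mGal
Free-air anomaly = 981808.44 − 982458.19 + (688.80) = 39.05 mGal
Bouguer slab correction = 0.04193 × 2.45 × 2232.0 = 229.29 mGal
Simple Bouguer anomaly = 39.05 − (229.29) = -190.24 mGal
Complete Bouguer anomaly = -190.24 + 0.94 = -189.30 mGal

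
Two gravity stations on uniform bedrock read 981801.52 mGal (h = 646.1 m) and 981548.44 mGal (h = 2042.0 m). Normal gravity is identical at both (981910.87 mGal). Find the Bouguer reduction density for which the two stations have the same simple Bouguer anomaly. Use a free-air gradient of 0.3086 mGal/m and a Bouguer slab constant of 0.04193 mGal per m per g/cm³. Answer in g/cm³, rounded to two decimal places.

3.04

Δg_obs = 981548.44 − 981801.52 = -253.08 mGal over Δh = 2042.0 − 646.1 = 1395.9 m
Equal Bouguer anomalies ⇒ Δg_obs + (0.3086 − 0.04193ρ)·Δh = 0
0.3086 − 0.04193ρ = −Δg_obs/Δh = 0.18130
ρ = (0.3086 − 0.18130) / 0.04193 = 3.04 g/cm³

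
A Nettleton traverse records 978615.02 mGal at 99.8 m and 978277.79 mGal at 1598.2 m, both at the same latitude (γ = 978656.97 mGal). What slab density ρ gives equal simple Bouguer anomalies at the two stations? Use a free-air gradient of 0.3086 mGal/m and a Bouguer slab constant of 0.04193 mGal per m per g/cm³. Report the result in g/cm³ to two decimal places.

Δg_obs = 978277.79 − 978615.02 = -337.23 mGal over Δh = 1598.2 − 99.8 = 1498.4 m
Equal Bouguer anomalies ⇒ Δg_obs + (0.3086 − 0.04193ρ)·Δh = 0
0.3086 − 0.04193ρ = −Δg_obs/Δh = 0.22506
ρ = (0.3086 − 0.22506) / 0.04193 = 1.99 g/cm³

1.99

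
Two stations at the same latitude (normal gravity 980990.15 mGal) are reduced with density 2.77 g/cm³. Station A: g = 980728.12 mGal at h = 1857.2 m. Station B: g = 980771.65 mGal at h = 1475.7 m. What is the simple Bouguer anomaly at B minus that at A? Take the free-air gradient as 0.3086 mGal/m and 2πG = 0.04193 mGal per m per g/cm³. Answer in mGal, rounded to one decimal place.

-29.9

Δg_SB(A) = 980728.12 − 980990.15 + 0.3086×1857.2 − 0.04193×2.77×1857.2 = 95.40 mGal
Δg_SB(B) = 980771.65 − 980990.15 + 0.3086×1475.7 − 0.04193×2.77×1475.7 = 65.50 mGal
Difference = 65.50 − (95.40) = -29.90 mGal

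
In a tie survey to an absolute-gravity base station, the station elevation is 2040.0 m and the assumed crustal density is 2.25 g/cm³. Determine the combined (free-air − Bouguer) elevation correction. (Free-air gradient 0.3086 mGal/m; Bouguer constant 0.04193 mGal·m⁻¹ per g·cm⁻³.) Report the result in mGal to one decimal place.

437.1

Combined gradient = 0.3086 − 0.04193 × 2.25 = 0.2142575 mGal/m
Combined elevation correction = 0.2142575 × 2040.0 = 437.1 mGal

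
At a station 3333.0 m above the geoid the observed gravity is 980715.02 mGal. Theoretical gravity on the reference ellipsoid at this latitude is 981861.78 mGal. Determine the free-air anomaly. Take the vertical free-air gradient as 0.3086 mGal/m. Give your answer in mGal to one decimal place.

-118.2

Free-air correction = 0.3086 × 3333.0 = 1028.56 mGal
Free-air anomaly = 980715.02 − 981861.78 + (1028.56) = -118.20 mGal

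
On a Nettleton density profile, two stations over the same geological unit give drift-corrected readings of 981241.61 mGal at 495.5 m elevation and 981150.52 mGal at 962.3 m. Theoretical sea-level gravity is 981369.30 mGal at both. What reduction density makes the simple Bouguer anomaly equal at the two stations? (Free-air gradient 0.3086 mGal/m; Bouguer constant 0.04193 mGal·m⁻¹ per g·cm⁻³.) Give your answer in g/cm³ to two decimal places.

2.71

Δg_obs = 981150.52 − 981241.61 = -91.09 mGal over Δh = 962.3 − 495.5 = 466.8 m
Equal Bouguer anomalies ⇒ Δg_obs + (0.3086 − 0.04193ρ)·Δh = 0
0.3086 − 0.04193ρ = −Δg_obs/Δh = 0.19514
ρ = (0.3086 − 0.19514) / 0.04193 = 2.71 g/cm³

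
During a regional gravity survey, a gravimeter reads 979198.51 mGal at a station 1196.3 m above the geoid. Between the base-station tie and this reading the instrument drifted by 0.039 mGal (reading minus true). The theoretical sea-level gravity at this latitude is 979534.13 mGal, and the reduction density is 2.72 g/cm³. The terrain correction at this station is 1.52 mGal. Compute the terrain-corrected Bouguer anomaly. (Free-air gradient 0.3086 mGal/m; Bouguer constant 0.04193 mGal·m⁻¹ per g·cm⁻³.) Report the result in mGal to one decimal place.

Drift-corrected reading = 979198.51 − (0.039) = 979198.471 mGal
Free-air correction = 0.3086 × 1196.3 = 369.18 mGal
Free-air anomaly = 979198.471 − 979534.13 + (369.18) = 33.521 mGal
Bouguer slab correction = 0.04193 × 2.72 × 1196.3 = 136.44 mGal
Simple Bouguer anomaly = 33.521 − (136.44) = -102.919 mGal
Complete Bouguer anomaly = -102.919 + 1.52 = -101.399 mGal

-101.4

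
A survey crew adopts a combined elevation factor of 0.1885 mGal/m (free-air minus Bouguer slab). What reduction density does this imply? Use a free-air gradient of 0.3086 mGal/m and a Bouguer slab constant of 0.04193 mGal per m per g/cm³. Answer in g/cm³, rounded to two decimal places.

0.1885 = 0.3086 − 0.04193 × ρ
ρ = (0.3086 − 0.1885) / 0.04193 = 2.86 g/cm³

2.86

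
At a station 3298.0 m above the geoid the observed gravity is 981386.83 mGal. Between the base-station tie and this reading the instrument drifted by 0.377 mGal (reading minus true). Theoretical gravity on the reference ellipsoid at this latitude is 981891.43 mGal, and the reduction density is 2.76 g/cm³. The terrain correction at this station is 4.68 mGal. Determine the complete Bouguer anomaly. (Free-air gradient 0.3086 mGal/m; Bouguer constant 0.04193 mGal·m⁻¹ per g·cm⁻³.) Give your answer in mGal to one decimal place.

135.8

Drift-corrected reading = 981386.83 − (0.377) = 981386.453 mGal
Free-air correction = 0.3086 × 3298.0 = 1017.76 mGal
Free-air anomaly = 981386.453 − 981891.43 + (1017.76) = 512.783 mGal
Bouguer slab correction = 0.04193 × 2.76 × 3298.0 = 381.67 mGal
Simple Bouguer anomaly = 512.783 − (381.67) = 131.113 mGal
Complete Bouguer anomaly = 131.113 + 4.68 = 135.793 mGal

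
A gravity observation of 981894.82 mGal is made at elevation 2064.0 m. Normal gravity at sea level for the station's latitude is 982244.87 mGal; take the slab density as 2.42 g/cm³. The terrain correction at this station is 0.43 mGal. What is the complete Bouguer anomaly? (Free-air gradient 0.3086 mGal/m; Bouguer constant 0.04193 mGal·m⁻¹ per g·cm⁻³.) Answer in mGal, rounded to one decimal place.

77.9

Free-air correction = 0.3086 × 2064.0 = 636.95 mGal
Free-air anomaly = 981894.82 − 982244.87 + (636.95) = 286.90 mGal
Bouguer slab correction = 0.04193 × 2.42 × 2064.0 = 209.44 mGal
Simple Bouguer anomaly = 286.90 − (209.44) = 77.46 mGal
Complete Bouguer anomaly = 77.46 + 0.43 = 77.89 mGal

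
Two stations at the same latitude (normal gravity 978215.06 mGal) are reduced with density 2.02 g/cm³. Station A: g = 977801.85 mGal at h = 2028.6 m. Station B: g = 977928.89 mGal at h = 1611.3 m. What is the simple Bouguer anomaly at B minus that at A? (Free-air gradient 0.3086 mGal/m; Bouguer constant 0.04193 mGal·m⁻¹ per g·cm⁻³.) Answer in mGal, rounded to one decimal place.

33.6

Δg_SB(A) = 977801.85 − 978215.06 + 0.3086×2028.6 − 0.04193×2.02×2028.6 = 41.00 mGal
Δg_SB(B) = 977928.89 − 978215.06 + 0.3086×1611.3 − 0.04193×2.02×1611.3 = 74.60 mGal
Difference = 74.60 − (41.00) = 33.60 mGal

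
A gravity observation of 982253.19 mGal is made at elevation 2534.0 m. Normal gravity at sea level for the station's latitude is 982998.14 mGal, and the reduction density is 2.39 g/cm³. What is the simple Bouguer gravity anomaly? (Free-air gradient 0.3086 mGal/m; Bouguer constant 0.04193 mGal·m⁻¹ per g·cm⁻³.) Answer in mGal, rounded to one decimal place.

-216.9

Free-air correction = 0.3086 × 2534.0 = 781.99 mGal
Free-air anomaly = 982253.19 − 982998.14 + (781.99) = 37.04 mGal
Bouguer slab correction = 0.04193 × 2.39 × 2534.0 = 253.94 mGal
Simple Bouguer anomaly = 37.04 − (253.94) = -216.90 mGal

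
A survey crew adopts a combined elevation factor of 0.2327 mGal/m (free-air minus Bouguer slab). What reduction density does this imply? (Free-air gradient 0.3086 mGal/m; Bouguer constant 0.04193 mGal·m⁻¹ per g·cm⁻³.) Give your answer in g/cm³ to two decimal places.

0.2327 = 0.3086 − 0.04193 × ρ
ρ = (0.3086 − 0.2327) / 0.04193 = 1.81 g/cm³

1.81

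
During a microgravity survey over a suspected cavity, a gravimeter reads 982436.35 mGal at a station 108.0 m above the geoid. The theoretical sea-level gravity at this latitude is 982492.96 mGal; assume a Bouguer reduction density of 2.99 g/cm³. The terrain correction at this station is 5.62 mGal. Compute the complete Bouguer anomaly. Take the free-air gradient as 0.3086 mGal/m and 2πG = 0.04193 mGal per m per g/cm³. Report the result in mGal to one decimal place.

Free-air correction = 0.3086 × 108.0 = 33.33 mGal
Free-air anomaly = 982436.35 − 982492.96 + (33.33) = -23.28 mGal
Bouguer slab correction = 0.04193 × 2.99 × 108.0 = 13.54 mGal
Simple Bouguer anomaly = -23.28 − (13.54) = -36.82 mGal
Complete Bouguer anomaly = -36.82 + 5.62 = -31.20 mGal

-31.2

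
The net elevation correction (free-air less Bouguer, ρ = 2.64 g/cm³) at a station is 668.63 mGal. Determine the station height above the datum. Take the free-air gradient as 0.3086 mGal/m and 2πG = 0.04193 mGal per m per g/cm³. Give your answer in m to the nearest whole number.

3379

Combined gradient = 0.3086 − 0.04193 × 2.64 = 0.1979048 mGal/m
h = 668.63 / 0.1979048 = 3378.54 m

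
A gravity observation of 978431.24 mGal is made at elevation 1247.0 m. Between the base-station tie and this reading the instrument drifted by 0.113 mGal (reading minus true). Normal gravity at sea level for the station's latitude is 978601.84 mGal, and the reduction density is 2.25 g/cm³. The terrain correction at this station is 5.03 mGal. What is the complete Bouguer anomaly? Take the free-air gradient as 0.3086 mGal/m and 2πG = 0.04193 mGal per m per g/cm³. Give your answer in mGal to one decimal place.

101.5

Drift-corrected reading = 978431.24 − (0.113) = 978431.127 mGal
Free-air correction = 0.3086 × 1247.0 = 384.82 mGal
Free-air anomaly = 978431.127 − 978601.84 + (384.82) = 214.107 mGal
Bouguer slab correction = 0.04193 × 2.25 × 1247.0 = 117.65 mGal
Simple Bouguer anomaly = 214.107 − (117.65) = 96.457 mGal
Complete Bouguer anomaly = 96.457 + 5.03 = 101.487 mGal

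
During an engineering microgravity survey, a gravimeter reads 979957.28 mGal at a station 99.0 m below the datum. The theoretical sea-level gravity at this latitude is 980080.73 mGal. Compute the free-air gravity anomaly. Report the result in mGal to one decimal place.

-154.0

Free-air correction = 0.3086 × -99.0 = -30.55 mGal
Free-air anomaly = 979957.28 − 980080.73 + (-30.55) = -154.00 mGal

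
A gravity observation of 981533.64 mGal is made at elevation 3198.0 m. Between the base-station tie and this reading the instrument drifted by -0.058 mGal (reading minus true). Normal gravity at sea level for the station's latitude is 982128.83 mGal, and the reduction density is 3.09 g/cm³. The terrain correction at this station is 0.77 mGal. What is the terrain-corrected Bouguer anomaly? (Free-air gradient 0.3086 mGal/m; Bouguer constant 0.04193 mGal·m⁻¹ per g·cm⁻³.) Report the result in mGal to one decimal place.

-21.8

Drift-corrected reading = 981533.64 − (-0.058) = 981533.698 mGal
Free-air correction = 0.3086 × 3198.0 = 986.90 mGal
Free-air anomaly = 981533.698 − 982128.83 + (986.90) = 391.768 mGal
Bouguer slab correction = 0.04193 × 3.09 × 3198.0 = 414.34 mGal
Simple Bouguer anomaly = 391.768 − (414.34) = -22.572 mGal
Complete Bouguer anomaly = -22.572 + 0.77 = -21.802 mGal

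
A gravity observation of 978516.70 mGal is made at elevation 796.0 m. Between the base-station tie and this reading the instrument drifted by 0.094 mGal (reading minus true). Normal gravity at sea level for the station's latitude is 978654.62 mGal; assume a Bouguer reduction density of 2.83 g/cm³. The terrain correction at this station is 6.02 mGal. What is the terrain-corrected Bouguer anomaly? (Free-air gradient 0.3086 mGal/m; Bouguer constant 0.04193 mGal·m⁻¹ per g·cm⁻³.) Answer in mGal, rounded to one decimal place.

19.2

Drift-corrected reading = 978516.70 − (0.094) = 978516.606 mGal
Free-air correction = 0.3086 × 796.0 = 245.65 mGal
Free-air anomaly = 978516.606 − 978654.62 + (245.65) = 107.636 mGal
Bouguer slab correction = 0.04193 × 2.83 × 796.0 = 94.45 mGal
Simple Bouguer anomaly = 107.636 − (94.45) = 13.186 mGal
Complete Bouguer anomaly = 13.186 + 6.02 = 19.206 mGal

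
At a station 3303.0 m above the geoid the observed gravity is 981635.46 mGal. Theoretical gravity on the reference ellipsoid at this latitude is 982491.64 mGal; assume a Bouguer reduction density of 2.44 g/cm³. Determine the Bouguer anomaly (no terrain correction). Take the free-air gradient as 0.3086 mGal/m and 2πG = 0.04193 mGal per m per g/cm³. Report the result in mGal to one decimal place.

-174.8

Free-air correction = 0.3086 × 3303.0 = 1019.31 mGal
Free-air anomaly = 981635.46 − 982491.64 + (1019.31) = 163.13 mGal
Bouguer slab correction = 0.04193 × 2.44 × 3303.0 = 337.93 mGal
Simple Bouguer anomaly = 163.13 − (337.93) = -174.80 mGal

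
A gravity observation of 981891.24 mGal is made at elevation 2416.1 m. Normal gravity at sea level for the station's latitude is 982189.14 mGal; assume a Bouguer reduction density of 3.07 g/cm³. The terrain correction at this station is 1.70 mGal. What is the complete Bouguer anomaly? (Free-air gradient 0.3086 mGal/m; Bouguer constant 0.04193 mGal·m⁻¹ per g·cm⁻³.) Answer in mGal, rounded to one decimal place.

Free-air correction = 0.3086 × 2416.1 = 745.61 mGal
Free-air anomaly = 981891.24 − 982189.14 + (745.61) = 447.71 mGal
Bouguer slab correction = 0.04193 × 3.07 × 2416.1 = 311.01 mGal
Simple Bouguer anomaly = 447.71 − (311.01) = 136.70 mGal
Complete Bouguer anomaly = 136.70 + 1.70 = 138.40 mGal

138.4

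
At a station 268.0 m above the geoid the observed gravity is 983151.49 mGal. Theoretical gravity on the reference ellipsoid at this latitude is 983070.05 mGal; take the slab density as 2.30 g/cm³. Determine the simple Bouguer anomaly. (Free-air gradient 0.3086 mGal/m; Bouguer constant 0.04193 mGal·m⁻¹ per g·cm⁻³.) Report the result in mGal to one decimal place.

Free-air correction = 0.3086 × 268.0 = 82.70 mGal
Free-air anomaly = 983151.49 − 983070.05 + (82.70) = 164.14 mGal
Bouguer slab correction = 0.04193 × 2.30 × 268.0 = 25.85 mGal
Simple Bouguer anomaly = 164.14 − (25.85) = 138.29 mGal

138.3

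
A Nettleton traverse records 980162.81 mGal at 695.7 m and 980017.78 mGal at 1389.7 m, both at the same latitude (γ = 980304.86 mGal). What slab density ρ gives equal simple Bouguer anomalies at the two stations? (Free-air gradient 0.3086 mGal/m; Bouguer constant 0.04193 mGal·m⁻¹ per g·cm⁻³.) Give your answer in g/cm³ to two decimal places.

Δg_obs = 980017.78 − 980162.81 = -145.03 mGal over Δh = 1389.7 − 695.7 = 694.0 m
Equal Bouguer anomalies ⇒ Δg_obs + (0.3086 − 0.04193ρ)·Δh = 0
0.3086 − 0.04193ρ = −Δg_obs/Δh = 0.20898
ρ = (0.3086 − 0.20898) / 0.04193 = 2.38 g/cm³

2.38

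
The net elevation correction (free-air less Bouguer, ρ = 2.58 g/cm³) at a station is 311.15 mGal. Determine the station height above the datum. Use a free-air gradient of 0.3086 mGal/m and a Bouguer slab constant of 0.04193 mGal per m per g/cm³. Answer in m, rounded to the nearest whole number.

Combined gradient = 0.3086 − 0.04193 × 2.58 = 0.2004206 mGal/m
h = 311.15 / 0.2004206 = 1552.49 m

1552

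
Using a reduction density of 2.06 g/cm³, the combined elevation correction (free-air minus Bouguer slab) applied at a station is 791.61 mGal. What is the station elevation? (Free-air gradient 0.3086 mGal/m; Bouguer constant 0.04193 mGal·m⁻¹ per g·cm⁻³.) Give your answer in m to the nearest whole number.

3562

Combined gradient = 0.3086 − 0.04193 × 2.06 = 0.2222242 mGal/m
h = 791.61 / 0.2222242 = 3562.21 m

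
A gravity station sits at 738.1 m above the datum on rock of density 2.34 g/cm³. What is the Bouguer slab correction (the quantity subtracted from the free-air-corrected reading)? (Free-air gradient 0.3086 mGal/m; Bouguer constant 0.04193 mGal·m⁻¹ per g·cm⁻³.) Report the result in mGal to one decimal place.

72.4

Bouguer slab correction = 0.04193 × 2.34 × 738.1 = 72.4 mGal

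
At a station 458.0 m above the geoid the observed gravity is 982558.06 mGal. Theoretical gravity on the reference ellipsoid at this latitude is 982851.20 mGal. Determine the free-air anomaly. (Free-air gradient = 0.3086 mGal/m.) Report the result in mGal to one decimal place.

-151.8

Free-air correction = 0.3086 × 458.0 = 141.34 mGal
Free-air anomaly = 982558.06 − 982851.20 + (141.34) = -151.80 mGal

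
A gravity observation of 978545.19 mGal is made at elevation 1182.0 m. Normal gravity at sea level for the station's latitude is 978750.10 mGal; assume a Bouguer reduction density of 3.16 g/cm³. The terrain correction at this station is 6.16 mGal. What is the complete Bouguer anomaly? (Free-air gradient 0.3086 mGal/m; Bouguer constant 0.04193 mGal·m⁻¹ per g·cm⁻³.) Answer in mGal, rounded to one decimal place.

Free-air correction = 0.3086 × 1182.0 = 364.77 mGal
Free-air anomaly = 978545.19 − 978750.10 + (364.77) = 159.86 mGal
Bouguer slab correction = 0.04193 × 3.16 × 1182.0 = 156.61 mGal
Simple Bouguer anomaly = 159.86 − (156.61) = 3.25 mGal
Complete Bouguer anomaly = 3.25 + 6.16 = 9.41 mGal

9.4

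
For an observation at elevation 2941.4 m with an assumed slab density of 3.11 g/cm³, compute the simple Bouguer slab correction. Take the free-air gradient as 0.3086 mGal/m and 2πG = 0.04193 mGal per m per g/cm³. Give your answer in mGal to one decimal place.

383.6

Bouguer slab correction = 0.04193 × 3.11 × 2941.4 = 383.6 mGal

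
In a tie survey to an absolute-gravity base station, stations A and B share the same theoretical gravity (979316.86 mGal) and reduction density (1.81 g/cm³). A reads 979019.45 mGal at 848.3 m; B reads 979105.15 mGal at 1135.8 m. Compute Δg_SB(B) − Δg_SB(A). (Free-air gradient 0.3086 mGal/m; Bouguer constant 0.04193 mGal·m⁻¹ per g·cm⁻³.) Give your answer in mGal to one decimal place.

152.6

Δg_SB(A) = 979019.45 − 979316.86 + 0.3086×848.3 − 0.04193×1.81×848.3 = -100.00 mGal
Δg_SB(B) = 979105.15 − 979316.86 + 0.3086×1135.8 − 0.04193×1.81×1135.8 = 52.60 mGal
Difference = 52.60 − (-100.00) = 152.60 mGal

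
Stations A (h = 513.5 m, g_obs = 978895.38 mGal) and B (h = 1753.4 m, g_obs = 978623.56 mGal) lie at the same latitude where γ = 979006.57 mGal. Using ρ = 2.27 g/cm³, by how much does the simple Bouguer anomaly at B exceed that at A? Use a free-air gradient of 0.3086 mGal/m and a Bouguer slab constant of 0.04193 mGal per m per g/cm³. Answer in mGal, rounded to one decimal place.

Δg_SB(A) = 978895.38 − 979006.57 + 0.3086×513.5 − 0.04193×2.27×513.5 = -1.60 mGal
Δg_SB(B) = 978623.56 − 979006.57 + 0.3086×1753.4 − 0.04193×2.27×1753.4 = -8.80 mGal
Difference = -8.80 − (-1.60) = -7.20 mGal

-7.2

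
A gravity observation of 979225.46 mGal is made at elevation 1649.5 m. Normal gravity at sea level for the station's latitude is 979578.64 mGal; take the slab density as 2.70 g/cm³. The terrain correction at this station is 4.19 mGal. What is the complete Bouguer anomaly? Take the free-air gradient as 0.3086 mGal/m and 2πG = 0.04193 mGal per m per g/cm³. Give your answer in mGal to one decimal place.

Free-air correction = 0.3086 × 1649.5 = 509.04 mGal
Free-air anomaly = 979225.46 − 979578.64 + (509.04) = 155.86 mGal
Bouguer slab correction = 0.04193 × 2.70 × 1649.5 = 186.74 mGal
Simple Bouguer anomaly = 155.86 − (186.74) = -30.88 mGal
Complete Bouguer anomaly = -30.88 + 4.19 = -26.69 mGal

-26.7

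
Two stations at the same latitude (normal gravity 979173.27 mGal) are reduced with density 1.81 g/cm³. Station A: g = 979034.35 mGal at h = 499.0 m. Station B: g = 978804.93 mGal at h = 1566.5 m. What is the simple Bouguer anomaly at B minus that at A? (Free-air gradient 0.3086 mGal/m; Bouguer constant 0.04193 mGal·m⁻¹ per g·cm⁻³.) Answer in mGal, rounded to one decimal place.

19.0

Δg_SB(A) = 979034.35 − 979173.27 + 0.3086×499.0 − 0.04193×1.81×499.0 = -22.80 mGal
Δg_SB(B) = 978804.93 − 979173.27 + 0.3086×1566.5 − 0.04193×1.81×1566.5 = -3.80 mGal
Difference = -3.80 − (-22.80) = 19.00 mGal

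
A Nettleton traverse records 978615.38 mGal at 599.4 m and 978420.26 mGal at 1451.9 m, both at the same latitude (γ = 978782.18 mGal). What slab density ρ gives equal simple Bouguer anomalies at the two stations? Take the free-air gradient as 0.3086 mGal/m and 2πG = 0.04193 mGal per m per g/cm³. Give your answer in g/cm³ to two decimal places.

1.90

Δg_obs = 978420.26 − 978615.38 = -195.12 mGal over Δh = 1451.9 − 599.4 = 852.5 m
Equal Bouguer anomalies ⇒ Δg_obs + (0.3086 − 0.04193ρ)·Δh = 0
0.3086 − 0.04193ρ = −Δg_obs/Δh = 0.22888
ρ = (0.3086 − 0.22888) / 0.04193 = 1.90 g/cm³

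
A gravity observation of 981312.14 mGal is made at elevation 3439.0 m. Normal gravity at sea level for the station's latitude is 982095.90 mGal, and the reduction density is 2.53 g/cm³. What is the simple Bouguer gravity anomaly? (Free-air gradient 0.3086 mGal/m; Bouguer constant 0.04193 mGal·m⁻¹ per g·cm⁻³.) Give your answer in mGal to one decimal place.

-87.3

Free-air correction = 0.3086 × 3439.0 = 1061.28 mGal
Free-air anomaly = 981312.14 − 982095.90 + (1061.28) = 277.52 mGal
Bouguer slab correction = 0.04193 × 2.53 × 3439.0 = 364.82 mGal
Simple Bouguer anomaly = 277.52 − (364.82) = -87.30 mGal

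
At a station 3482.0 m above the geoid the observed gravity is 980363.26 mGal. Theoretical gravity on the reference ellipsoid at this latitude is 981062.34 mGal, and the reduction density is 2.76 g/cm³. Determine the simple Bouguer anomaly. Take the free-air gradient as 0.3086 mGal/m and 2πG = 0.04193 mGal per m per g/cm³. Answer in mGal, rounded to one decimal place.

-27.5

Free-air correction = 0.3086 × 3482.0 = 1074.55 mGal
Free-air anomaly = 980363.26 − 981062.34 + (1074.55) = 375.47 mGal
Bouguer slab correction = 0.04193 × 2.76 × 3482.0 = 402.96 mGal
Simple Bouguer anomaly = 375.47 − (402.96) = -27.49 mGal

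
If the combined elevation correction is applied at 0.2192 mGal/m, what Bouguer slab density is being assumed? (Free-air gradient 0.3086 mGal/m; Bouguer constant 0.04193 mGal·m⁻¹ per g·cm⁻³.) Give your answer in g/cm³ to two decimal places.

2.13

0.2192 = 0.3086 − 0.04193 × ρ
ρ = (0.3086 − 0.2192) / 0.04193 = 2.13 g/cm³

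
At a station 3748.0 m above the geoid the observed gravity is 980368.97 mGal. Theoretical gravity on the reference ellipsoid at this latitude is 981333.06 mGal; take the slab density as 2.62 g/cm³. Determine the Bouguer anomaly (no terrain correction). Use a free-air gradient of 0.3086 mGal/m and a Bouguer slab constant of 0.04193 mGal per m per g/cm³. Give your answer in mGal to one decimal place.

-219.2

Free-air correction = 0.3086 × 3748.0 = 1156.63 mGal
Free-air anomaly = 980368.97 − 981333.06 + (1156.63) = 192.54 mGal
Bouguer slab correction = 0.04193 × 2.62 × 3748.0 = 411.74 mGal
Simple Bouguer anomaly = 192.54 − (411.74) = -219.20 mGal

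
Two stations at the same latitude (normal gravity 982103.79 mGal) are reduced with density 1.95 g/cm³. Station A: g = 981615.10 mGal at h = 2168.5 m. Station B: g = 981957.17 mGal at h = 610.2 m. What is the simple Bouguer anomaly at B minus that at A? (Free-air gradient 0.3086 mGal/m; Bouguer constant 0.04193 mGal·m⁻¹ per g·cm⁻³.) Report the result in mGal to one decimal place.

Δg_SB(A) = 981615.10 − 982103.79 + 0.3086×2168.5 − 0.04193×1.95×2168.5 = 3.20 mGal
Δg_SB(B) = 981957.17 − 982103.79 + 0.3086×610.2 − 0.04193×1.95×610.2 = -8.20 mGal
Difference = -8.20 − (3.20) = -11.40 mGal

-11.4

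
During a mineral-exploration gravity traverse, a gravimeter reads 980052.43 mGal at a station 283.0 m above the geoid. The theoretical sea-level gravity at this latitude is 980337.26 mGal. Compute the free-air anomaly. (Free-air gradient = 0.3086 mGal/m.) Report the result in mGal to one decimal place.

-197.5

Free-air correction = 0.3086 × 283.0 = 87.33 mGal
Free-air anomaly = 980052.43 − 980337.26 + (87.33) = -197.50 mGal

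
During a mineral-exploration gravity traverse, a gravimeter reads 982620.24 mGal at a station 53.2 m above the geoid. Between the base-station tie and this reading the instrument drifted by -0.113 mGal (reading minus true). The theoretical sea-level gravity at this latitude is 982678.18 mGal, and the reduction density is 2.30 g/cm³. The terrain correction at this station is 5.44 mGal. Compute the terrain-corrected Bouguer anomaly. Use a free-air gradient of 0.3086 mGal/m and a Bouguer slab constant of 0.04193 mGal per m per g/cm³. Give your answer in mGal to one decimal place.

-41.1

Drift-corrected reading = 982620.24 − (-0.113) = 982620.353 mGal
Free-air correction = 0.3086 × 53.2 = 16.42 mGal
Free-air anomaly = 982620.353 − 982678.18 + (16.42) = -41.407 mGal
Bouguer slab correction = 0.04193 × 2.30 × 53.2 = 5.13 mGal
Simple Bouguer anomaly = -41.407 − (5.13) = -46.537 mGal
Complete Bouguer anomaly = -46.537 + 5.44 = -41.097 mGal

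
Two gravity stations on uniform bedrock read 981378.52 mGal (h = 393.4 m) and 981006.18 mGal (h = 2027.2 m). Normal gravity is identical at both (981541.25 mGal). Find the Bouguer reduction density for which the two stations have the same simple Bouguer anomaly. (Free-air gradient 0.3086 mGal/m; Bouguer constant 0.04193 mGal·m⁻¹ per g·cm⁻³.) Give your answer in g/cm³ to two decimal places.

1.92

Δg_obs = 981006.18 − 981378.52 = -372.34 mGal over Δh = 2027.2 − 393.4 = 1633.8 m
Equal Bouguer anomalies ⇒ Δg_obs + (0.3086 − 0.04193ρ)·Δh = 0
0.3086 − 0.04193ρ = −Δg_obs/Δh = 0.22790
ρ = (0.3086 − 0.22790) / 0.04193 = 1.92 g/cm³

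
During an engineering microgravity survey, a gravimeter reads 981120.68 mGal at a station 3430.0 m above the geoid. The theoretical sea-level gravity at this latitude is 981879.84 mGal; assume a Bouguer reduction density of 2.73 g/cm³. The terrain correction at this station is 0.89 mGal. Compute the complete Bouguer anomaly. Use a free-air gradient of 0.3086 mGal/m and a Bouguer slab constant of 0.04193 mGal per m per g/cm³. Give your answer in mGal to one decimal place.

Free-air correction = 0.3086 × 3430.0 = 1058.50 mGal
Free-air anomaly = 981120.68 − 981879.84 + (1058.50) = 299.34 mGal
Bouguer slab correction = 0.04193 × 2.73 × 3430.0 = 392.63 mGal
Simple Bouguer anomaly = 299.34 − (392.63) = -93.29 mGal
Complete Bouguer anomaly = -93.29 + 0.89 = -92.40 mGal

-92.4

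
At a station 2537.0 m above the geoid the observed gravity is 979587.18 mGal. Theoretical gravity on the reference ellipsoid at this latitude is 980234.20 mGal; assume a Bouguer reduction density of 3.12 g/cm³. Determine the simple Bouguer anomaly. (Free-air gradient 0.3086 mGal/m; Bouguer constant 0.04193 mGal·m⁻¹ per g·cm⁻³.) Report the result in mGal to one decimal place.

Free-air correction = 0.3086 × 2537.0 = 782.92 mGal
Free-air anomaly = 979587.18 − 980234.20 + (782.92) = 135.90 mGal
Bouguer slab correction = 0.04193 × 3.12 × 2537.0 = 331.89 mGal
Simple Bouguer anomaly = 135.90 − (331.89) = -195.99 mGal

-196.0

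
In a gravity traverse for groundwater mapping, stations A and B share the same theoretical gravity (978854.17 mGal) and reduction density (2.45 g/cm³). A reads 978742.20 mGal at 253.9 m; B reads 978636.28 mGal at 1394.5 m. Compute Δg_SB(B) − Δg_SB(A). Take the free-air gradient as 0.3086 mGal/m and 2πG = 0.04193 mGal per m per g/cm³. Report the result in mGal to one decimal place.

128.9

Δg_SB(A) = 978742.20 − 978854.17 + 0.3086×253.9 − 0.04193×2.45×253.9 = -59.70 mGal
Δg_SB(B) = 978636.28 − 978854.17 + 0.3086×1394.5 − 0.04193×2.45×1394.5 = 69.20 mGal
Difference = 69.20 − (-59.70) = 128.90 mGal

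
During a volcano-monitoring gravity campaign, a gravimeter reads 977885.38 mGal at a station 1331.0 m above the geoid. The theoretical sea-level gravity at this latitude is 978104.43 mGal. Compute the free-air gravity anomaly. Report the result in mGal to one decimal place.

191.7

Free-air correction = 0.3086 × 1331.0 = 410.75 mGal
Free-air anomaly = 977885.38 − 978104.43 + (410.75) = 191.70 mGal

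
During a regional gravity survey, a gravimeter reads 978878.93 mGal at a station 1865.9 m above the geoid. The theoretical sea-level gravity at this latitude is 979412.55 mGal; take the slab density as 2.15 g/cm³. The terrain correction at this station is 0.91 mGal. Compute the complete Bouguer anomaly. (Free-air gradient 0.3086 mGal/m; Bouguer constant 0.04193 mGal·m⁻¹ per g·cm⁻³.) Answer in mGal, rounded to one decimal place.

Free-air correction = 0.3086 × 1865.9 = 575.82 mGal
Free-air anomaly = 978878.93 − 979412.55 + (575.82) = 42.20 mGal
Bouguer slab correction = 0.04193 × 2.15 × 1865.9 = 168.21 mGal
Simple Bouguer anomaly = 42.20 − (168.21) = -126.01 mGal
Complete Bouguer anomaly = -126.01 + 0.91 = -125.10 mGal

-125.1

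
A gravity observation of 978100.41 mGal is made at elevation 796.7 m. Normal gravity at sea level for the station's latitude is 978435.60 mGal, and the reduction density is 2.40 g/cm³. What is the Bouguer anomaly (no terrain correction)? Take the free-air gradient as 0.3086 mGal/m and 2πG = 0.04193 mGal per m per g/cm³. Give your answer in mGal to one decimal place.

-169.5

Free-air correction = 0.3086 × 796.7 = 245.86 mGal
Free-air anomaly = 978100.41 − 978435.60 + (245.86) = -89.33 mGal
Bouguer slab correction = 0.04193 × 2.40 × 796.7 = 80.17 mGal
Simple Bouguer anomaly = -89.33 − (80.17) = -169.50 mGal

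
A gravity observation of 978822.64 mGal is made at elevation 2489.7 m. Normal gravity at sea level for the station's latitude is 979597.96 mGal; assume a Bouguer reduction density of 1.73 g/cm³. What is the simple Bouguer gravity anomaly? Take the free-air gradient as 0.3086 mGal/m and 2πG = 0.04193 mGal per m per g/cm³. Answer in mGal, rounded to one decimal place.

Free-air correction = 0.3086 × 2489.7 = 768.32 mGal
Free-air anomaly = 978822.64 − 979597.96 + (768.32) = -7.00 mGal
Bouguer slab correction = 0.04193 × 1.73 × 2489.7 = 180.60 mGal
Simple Bouguer anomaly = -7.00 − (180.60) = -187.60 mGal

-187.6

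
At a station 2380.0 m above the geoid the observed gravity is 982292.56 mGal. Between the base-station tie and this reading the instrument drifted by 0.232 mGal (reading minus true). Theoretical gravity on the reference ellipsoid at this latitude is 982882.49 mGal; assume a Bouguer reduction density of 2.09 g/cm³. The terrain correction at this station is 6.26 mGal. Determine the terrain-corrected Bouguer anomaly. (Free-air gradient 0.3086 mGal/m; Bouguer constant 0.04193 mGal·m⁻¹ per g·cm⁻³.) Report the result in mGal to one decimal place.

Drift-corrected reading = 982292.56 − (0.232) = 982292.328 mGal
Free-air correction = 0.3086 × 2380.0 = 734.47 mGal
Free-air anomaly = 982292.328 − 982882.49 + (734.47) = 144.308 mGal
Bouguer slab correction = 0.04193 × 2.09 × 2380.0 = 208.57 mGal
Simple Bouguer anomaly = 144.308 − (208.57) = -64.262 mGal
Complete Bouguer anomaly = -64.262 + 6.26 = -58.002 mGal

-58.0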